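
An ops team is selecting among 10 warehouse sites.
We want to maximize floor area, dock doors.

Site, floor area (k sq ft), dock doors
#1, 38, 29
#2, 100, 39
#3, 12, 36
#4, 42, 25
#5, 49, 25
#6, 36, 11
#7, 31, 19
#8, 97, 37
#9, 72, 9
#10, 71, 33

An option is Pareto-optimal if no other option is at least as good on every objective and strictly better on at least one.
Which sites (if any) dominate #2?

#1: worse on floor area (38 vs 100).
#3: worse on floor area (12 vs 100).
#4: worse on floor area (42 vs 100).
#5: worse on floor area (49 vs 100).
#6: worse on floor area (36 vs 100).
#7: worse on floor area (31 vs 100).
#8: worse on floor area (97 vs 100).
#9: worse on floor area (72 vs 100).
#10: worse on floor area (71 vs 100).
No option dominates #2.

none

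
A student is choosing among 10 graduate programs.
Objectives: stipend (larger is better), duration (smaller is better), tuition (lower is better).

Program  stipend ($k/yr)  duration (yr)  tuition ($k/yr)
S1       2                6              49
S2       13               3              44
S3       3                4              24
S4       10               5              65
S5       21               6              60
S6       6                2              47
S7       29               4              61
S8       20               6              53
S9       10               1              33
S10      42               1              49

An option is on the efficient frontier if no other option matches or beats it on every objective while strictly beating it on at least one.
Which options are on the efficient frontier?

S1: dominated by S2 (stipend 13≥2, duration 3≤6, tuition 44≤49).
S2: not dominated.
S3: not dominated (best tuition).
S4: dominated by S2 (stipend 13≥10, duration 3≤5, tuition 44≤65).
S5: dominated by S10 (stipend 42≥21, duration 1≤6, tuition 49≤60).
S6: dominated by S9 (stipend 10≥6, duration 1≤2, tuition 33≤47).
S7: dominated by S10 (stipend 42≥29, duration 1≤4, tuition 49≤61).
S8: dominated by S10 (stipend 42≥20, duration 1≤6, tuition 49≤53).
S9: not dominated.
S10: not dominated (best stipend).

S2, S3, S9, S10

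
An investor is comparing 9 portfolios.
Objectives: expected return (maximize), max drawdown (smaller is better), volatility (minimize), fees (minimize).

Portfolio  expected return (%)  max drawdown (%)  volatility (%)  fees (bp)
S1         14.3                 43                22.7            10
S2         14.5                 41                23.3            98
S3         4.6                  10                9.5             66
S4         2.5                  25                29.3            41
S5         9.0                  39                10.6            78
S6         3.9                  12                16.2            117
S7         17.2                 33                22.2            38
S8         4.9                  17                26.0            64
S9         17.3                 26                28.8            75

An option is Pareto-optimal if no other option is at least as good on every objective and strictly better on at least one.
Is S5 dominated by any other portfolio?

No

S1: worse on max drawdown (43 vs 39).
S2: worse on max drawdown (41 vs 39).
S3: worse on expected return (4.6 vs 9.0).
S4: worse on expected return (2.5 vs 9.0).
S6: worse on expected return (3.9 vs 9.0).
S7: worse on volatility (22.2 vs 10.6).
S8: worse on expected return (4.9 vs 9.0).
S9: worse on volatility (28.8 vs 10.6).
No option is at least as good as S5 on every objective and strictly better on one.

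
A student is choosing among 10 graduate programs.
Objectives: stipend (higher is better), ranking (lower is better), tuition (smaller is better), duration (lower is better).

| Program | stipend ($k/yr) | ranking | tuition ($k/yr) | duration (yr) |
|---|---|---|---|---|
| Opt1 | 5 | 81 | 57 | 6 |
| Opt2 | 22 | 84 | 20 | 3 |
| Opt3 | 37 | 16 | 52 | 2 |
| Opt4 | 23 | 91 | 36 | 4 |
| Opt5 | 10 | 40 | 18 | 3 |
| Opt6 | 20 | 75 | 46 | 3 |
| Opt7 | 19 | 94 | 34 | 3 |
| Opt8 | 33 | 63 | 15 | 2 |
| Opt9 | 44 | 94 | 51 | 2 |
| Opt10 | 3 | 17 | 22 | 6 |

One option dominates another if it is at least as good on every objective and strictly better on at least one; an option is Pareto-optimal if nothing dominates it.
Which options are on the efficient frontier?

Opt1: dominated by Opt3 (stipend 37≥5, ranking 16≤81, tuition 52≤57, duration 2≤6).
Opt2: dominated by Opt8 (stipend 33≥22, ranking 63≤84, tuition 15≤20, duration 2≤3).
Opt3: not dominated (best ranking).
Opt4: dominated by Opt8 (stipend 33≥23, ranking 63≤91, tuition 15≤36, duration 2≤4).
Opt5: not dominated.
Opt6: dominated by Opt8 (stipend 33≥20, ranking 63≤75, tuition 15≤46, duration 2≤3).
Opt7: dominated by Opt2 (stipend 22≥19, ranking 84≤94, tuition 20≤34, duration 3≤3).
Opt8: not dominated (best tuition).
Opt9: not dominated (best stipend).
Opt10: not dominated.

Opt3, Opt5, Opt8, Opt9, Opt10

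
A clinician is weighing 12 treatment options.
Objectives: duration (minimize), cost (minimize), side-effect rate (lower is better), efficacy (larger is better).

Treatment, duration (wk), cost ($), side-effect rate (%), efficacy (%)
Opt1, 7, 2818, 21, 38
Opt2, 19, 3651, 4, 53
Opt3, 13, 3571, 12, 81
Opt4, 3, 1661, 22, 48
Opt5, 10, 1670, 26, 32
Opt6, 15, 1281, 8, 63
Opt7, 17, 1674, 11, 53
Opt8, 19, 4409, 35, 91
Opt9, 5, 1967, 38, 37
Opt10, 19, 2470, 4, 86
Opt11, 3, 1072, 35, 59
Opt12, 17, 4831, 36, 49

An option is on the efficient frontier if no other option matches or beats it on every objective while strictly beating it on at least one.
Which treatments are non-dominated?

Opt1: not dominated.
Opt2: dominated by Opt10 (duration 19≤19, cost 2470≤3651, side-effect rate 4≤4, efficacy 86≥53).
Opt3: not dominated.
Opt4: not dominated.
Opt5: dominated by Opt4 (duration 3≤10, cost 1661≤1670, side-effect rate 22≤26, efficacy 48≥32).
Opt6: not dominated.
Opt7: dominated by Opt6 (duration 15≤17, cost 1281≤1674, side-effect rate 8≤11, efficacy 63≥53).
Opt8: not dominated (best efficacy).
Opt9: dominated by Opt4 (duration 3≤5, cost 1661≤1967, side-effect rate 22≤38, efficacy 48≥37).
Opt10: not dominated.
Opt11: not dominated (best cost).
Opt12: dominated by Opt3 (duration 13≤17, cost 3571≤4831, side-effect rate 12≤36, efficacy 81≥49).

Opt1, Opt3, Opt4, Opt6, Opt8, Opt10, Opt11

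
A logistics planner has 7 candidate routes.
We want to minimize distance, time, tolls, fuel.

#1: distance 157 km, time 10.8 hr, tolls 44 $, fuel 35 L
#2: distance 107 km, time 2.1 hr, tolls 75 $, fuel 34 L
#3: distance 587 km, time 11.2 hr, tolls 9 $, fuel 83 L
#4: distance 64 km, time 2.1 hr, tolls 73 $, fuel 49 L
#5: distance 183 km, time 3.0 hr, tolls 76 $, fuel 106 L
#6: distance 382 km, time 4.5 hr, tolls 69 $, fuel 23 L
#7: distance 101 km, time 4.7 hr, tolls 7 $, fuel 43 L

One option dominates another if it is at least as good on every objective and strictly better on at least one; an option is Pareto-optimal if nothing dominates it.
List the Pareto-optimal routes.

#1: not dominated.
#2: not dominated.
#3: dominated by #7 (distance 101≤587, time 4.7≤11.2, tolls 7≤9, fuel 43≤83).
#4: not dominated (best distance).
#5: dominated by #2 (distance 107≤183, time 2.1≤3.0, tolls 75≤76, fuel 34≤106).
#6: not dominated (best fuel).
#7: not dominated (best tolls).

#1, #2, #4, #6, #7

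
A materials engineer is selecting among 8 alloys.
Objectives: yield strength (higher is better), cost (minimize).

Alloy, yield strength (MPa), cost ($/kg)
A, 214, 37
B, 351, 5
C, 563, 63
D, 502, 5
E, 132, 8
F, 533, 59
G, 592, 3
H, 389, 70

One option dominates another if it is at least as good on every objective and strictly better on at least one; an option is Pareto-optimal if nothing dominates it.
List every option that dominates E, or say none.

B, D, G

B: yield strength 351≥132, cost 5≤8 — dominates E.
D: yield strength 502≥132, cost 5≤8 — dominates E.
G: yield strength 592≥132, cost 3≤8 — dominates E.
Others (A, C, F, H) are each worse than E on at least one objective.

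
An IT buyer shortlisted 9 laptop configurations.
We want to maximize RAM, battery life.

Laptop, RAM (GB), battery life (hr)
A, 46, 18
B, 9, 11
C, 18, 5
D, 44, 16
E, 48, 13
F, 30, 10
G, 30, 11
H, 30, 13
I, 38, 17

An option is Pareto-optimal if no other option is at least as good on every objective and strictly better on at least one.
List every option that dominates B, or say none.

A, D, E, G, H, I

A: RAM 46≥9, battery life 18≥11 — dominates B.
D: RAM 44≥9, battery life 16≥11 — dominates B.
E: RAM 48≥9, battery life 13≥11 — dominates B.
G: RAM 30≥9, battery life 11≥11 — dominates B.
H: RAM 30≥9, battery life 13≥11 — dominates B.
I: RAM 38≥9, battery life 17≥11 — dominates B.
Others (C, F) are each worse than B on at least one objective.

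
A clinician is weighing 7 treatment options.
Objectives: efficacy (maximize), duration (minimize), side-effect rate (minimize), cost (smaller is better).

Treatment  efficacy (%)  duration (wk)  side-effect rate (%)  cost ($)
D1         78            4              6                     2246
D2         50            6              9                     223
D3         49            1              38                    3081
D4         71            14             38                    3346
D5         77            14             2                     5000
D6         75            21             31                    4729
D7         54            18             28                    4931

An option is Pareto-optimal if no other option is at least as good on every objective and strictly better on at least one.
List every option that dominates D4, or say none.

D1

D1: efficacy 78≥71, duration 4≤14, side-effect rate 6≤38, cost 2246≤3346 — dominates D4.
Others (D2, D3, D5, D6, D7) are each worse than D4 on at least one objective.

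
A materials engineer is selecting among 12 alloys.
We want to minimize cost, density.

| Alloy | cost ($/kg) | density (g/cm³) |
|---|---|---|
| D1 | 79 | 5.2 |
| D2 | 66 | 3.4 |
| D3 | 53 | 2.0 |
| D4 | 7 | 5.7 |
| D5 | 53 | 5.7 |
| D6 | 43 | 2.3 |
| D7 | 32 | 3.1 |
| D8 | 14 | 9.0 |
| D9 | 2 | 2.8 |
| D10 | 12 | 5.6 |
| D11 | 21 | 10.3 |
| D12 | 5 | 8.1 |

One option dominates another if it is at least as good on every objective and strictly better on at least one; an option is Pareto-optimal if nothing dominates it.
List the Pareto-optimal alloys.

D3, D6, D9

D1: dominated by D2 (cost 66≤79, density 3.4≤5.2).
D2: dominated by D3 (cost 53≤66, density 2.0≤3.4).
D3: not dominated (best density).
D4: dominated by D9 (cost 2≤7, density 2.8≤5.7).
D5: dominated by D3 (cost 53≤53, density 2.0≤5.7).
D6: not dominated.
D7: dominated by D9 (cost 2≤32, density 2.8≤3.1).
D8: dominated by D4 (cost 7≤14, density 5.7≤9.0).
D9: not dominated (best cost).
D10: dominated by D9 (cost 2≤12, density 2.8≤5.6).
D11: dominated by D4 (cost 7≤21, density 5.7≤10.3).
D12: dominated by D9 (cost 2≤5, density 2.8≤8.1).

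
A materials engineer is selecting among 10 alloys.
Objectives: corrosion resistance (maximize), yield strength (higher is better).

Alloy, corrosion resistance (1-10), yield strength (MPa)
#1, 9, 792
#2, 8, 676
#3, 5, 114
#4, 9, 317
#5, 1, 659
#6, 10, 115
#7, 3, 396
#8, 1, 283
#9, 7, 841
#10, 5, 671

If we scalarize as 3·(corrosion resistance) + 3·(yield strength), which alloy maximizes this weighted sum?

#9

#1: 3·9 + 3·792 = 2403
#2: 3·8 + 3·676 = 2052
#3: 3·5 + 3·114 = 357
#4: 3·9 + 3·317 = 978
#5: 3·1 + 3·659 = 1980
#6: 3·10 + 3·115 = 375
#7: 3·3 + 3·396 = 1197
#8: 3·1 + 3·283 = 852
#9: 3·7 + 3·841 = 2544
#10: 3·5 + 3·671 = 2028
Highest: #9 at 2544.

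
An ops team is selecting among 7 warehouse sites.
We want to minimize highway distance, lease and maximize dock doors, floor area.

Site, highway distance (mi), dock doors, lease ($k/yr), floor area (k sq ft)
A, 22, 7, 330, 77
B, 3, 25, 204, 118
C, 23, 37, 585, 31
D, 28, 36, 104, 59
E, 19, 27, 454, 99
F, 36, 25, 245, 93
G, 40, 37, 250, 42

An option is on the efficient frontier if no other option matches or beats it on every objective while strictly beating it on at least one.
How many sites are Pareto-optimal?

A: dominated by B (highway distance 3≤22, dock doors 25≥7, lease 204≤330, floor area 118≥77).
B: not dominated (best highway distance).
C: not dominated.
D: not dominated (best lease).
E: not dominated.
F: dominated by B (highway distance 3≤36, dock doors 25≥25, lease 204≤245, floor area 118≥93).
G: not dominated.
Pareto-optimal: B, C, D, E, G → 5.

5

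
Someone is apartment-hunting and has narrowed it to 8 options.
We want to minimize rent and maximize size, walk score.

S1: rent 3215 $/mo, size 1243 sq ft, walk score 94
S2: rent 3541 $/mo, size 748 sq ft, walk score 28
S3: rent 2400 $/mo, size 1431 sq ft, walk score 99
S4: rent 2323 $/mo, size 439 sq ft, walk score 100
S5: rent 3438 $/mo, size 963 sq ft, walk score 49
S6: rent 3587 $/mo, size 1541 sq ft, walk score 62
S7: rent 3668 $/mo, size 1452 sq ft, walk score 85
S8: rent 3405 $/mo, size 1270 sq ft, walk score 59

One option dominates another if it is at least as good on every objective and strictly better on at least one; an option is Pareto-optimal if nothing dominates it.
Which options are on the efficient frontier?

S1: dominated by S3 (rent 2400≤3215, size 1431≥1243, walk score 99≥94).
S2: dominated by S1 (rent 3215≤3541, size 1243≥748, walk score 94≥28).
S3: not dominated.
S4: not dominated (best rent).
S5: dominated by S1 (rent 3215≤3438, size 1243≥963, walk score 94≥49).
S6: not dominated (best size).
S7: not dominated.
S8: dominated by S3 (rent 2400≤3405, size 1431≥1270, walk score 99≥59).

S3, S4, S6, S7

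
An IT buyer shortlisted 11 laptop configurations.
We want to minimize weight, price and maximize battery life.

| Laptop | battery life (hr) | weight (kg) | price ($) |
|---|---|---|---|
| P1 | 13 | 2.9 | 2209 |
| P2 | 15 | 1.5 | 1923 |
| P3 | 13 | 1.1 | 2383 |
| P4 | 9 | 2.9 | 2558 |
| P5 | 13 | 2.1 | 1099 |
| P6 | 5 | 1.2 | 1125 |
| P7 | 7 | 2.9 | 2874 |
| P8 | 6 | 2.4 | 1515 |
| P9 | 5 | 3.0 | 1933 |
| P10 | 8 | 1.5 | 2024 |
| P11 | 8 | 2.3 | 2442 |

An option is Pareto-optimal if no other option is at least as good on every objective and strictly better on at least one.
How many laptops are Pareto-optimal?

P1: dominated by P2 (battery life 15≥13, weight 1.5≤2.9, price 1923≤2209).
P2: not dominated (best battery life).
P3: not dominated (best weight).
P4: dominated by P1 (battery life 13≥9, weight 2.9≤2.9, price 2209≤2558).
P5: not dominated (best price).
P6: not dominated.
P7: dominated by P1 (battery life 13≥7, weight 2.9≤2.9, price 2209≤2874).
P8: dominated by P5 (battery life 13≥6, weight 2.1≤2.4, price 1099≤1515).
P9: dominated by P2 (battery life 15≥5, weight 1.5≤3.0, price 1923≤1933).
P10: dominated by P2 (battery life 15≥8, weight 1.5≤1.5, price 1923≤2024).
P11: dominated by P2 (battery life 15≥8, weight 1.5≤2.3, price 1923≤2442).
Pareto-optimal: P2, P3, P5, P6 → 4.

4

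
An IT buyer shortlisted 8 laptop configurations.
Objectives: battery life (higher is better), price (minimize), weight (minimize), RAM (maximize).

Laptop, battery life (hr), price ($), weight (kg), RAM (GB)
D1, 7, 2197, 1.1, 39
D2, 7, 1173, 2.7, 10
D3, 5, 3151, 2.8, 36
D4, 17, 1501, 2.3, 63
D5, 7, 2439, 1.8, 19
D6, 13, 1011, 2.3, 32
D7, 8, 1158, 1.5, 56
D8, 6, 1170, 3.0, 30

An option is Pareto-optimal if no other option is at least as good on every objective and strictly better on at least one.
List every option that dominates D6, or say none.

D1: worse on battery life (7 vs 13).
D2: worse on battery life (7 vs 13).
D3: worse on battery life (5 vs 13).
D4: worse on price (1501 vs 1011).
D5: worse on battery life (7 vs 13).
D7: worse on battery life (8 vs 13).
D8: worse on battery life (6 vs 13).
No option dominates D6.

none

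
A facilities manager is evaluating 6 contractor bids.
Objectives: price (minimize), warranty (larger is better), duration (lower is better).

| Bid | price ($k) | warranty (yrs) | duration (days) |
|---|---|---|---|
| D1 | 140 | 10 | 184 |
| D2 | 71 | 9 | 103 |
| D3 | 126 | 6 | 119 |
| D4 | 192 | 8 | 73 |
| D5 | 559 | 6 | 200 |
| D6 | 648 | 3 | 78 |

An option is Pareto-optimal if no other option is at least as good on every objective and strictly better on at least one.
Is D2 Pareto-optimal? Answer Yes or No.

Yes

D1: worse on price (140 vs 71).
D3: worse on price (126 vs 71).
D4: worse on price (192 vs 71).
D5: worse on price (559 vs 71).
D6: worse on price (648 vs 71).
No option is at least as good as D2 on every objective and strictly better on one.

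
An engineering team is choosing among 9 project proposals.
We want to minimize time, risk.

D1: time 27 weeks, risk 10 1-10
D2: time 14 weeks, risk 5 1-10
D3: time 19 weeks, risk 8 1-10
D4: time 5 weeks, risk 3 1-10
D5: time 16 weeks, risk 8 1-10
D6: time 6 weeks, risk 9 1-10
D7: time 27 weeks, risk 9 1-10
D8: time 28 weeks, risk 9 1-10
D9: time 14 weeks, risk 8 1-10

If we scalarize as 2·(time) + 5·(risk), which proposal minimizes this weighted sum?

D1: 2·27 + 5·10 = 104
D2: 2·14 + 5·5 = 53
D3: 2·19 + 5·8 = 78
D4: 2·5 + 5·3 = 25
D5: 2·16 + 5·8 = 72
D6: 2·6 + 5·9 = 57
D7: 2·27 + 5·9 = 99
D8: 2·28 + 5·9 = 101
D9: 2·14 + 5·8 = 68
Lowest: D4 at 25.

D4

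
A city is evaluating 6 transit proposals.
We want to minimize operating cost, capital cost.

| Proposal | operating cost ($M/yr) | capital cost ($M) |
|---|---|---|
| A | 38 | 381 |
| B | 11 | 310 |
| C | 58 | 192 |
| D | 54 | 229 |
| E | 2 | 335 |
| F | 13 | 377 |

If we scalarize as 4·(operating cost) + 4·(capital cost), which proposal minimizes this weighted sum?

C

A: 4·38 + 4·381 = 1676
B: 4·11 + 4·310 = 1284
C: 4·58 + 4·192 = 1000
D: 4·54 + 4·229 = 1132
E: 4·2 + 4·335 = 1348
F: 4·13 + 4·377 = 1560
Lowest: C at 1000.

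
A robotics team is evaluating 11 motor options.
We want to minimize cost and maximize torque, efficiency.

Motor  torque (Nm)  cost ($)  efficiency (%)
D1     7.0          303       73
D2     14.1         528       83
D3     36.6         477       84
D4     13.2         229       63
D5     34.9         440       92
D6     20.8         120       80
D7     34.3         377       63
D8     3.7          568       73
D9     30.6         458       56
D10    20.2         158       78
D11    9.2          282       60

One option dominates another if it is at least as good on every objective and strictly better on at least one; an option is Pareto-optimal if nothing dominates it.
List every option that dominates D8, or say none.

D1: torque 7.0≥3.7, cost 303≤568, efficiency 73≥73 — dominates D8.
D2: torque 14.1≥3.7, cost 528≤568, efficiency 83≥73 — dominates D8.
D3: torque 36.6≥3.7, cost 477≤568, efficiency 84≥73 — dominates D8.
D5: torque 34.9≥3.7, cost 440≤568, efficiency 92≥73 — dominates D8.
D6: torque 20.8≥3.7, cost 120≤568, efficiency 80≥73 — dominates D8.
D10: torque 20.2≥3.7, cost 158≤568, efficiency 78≥73 — dominates D8.
Others (D4, D7, D9, D11) are each worse than D8 on at least one objective.

D1, D2, D3, D5, D6, D10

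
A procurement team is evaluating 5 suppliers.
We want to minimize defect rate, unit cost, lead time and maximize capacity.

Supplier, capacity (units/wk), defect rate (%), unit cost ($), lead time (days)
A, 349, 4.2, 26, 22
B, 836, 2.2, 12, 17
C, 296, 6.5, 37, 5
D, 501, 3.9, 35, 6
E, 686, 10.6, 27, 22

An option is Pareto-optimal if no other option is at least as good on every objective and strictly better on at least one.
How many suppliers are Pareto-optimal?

3

A: dominated by B (capacity 836≥349, defect rate 2.2≤4.2, unit cost 12≤26, lead time 17≤22).
B: not dominated (best capacity).
C: not dominated (best lead time).
D: not dominated.
E: dominated by B (capacity 836≥686, defect rate 2.2≤10.6, unit cost 12≤27, lead time 17≤22).
Pareto-optimal: B, C, D → 3.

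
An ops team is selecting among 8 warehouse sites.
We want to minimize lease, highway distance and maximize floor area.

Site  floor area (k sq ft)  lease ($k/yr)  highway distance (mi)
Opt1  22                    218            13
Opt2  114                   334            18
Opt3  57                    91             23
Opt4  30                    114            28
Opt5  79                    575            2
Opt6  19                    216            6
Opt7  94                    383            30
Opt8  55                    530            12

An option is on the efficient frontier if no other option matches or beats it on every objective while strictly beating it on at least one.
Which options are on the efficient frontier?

Opt1: not dominated.
Opt2: not dominated (best floor area).
Opt3: not dominated (best lease).
Opt4: dominated by Opt3 (floor area 57≥30, lease 91≤114, highway distance 23≤28).
Opt5: not dominated (best highway distance).
Opt6: not dominated.
Opt7: dominated by Opt2 (floor area 114≥94, lease 334≤383, highway distance 18≤30).
Opt8: not dominated.

Opt1, Opt2, Opt3, Opt5, Opt6, Opt8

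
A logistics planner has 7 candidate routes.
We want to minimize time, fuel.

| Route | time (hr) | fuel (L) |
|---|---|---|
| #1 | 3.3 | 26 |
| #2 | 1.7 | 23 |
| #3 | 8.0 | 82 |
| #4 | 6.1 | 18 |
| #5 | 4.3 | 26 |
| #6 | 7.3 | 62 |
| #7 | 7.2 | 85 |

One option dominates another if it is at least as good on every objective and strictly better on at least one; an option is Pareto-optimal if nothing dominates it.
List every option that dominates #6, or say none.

#1, #2, #4, #5

#1: time 3.3≤7.3, fuel 26≤62 — dominates #6.
#2: time 1.7≤7.3, fuel 23≤62 — dominates #6.
#4: time 6.1≤7.3, fuel 18≤62 — dominates #6.
#5: time 4.3≤7.3, fuel 26≤62 — dominates #6.
Others (#3, #7) are each worse than #6 on at least one objective.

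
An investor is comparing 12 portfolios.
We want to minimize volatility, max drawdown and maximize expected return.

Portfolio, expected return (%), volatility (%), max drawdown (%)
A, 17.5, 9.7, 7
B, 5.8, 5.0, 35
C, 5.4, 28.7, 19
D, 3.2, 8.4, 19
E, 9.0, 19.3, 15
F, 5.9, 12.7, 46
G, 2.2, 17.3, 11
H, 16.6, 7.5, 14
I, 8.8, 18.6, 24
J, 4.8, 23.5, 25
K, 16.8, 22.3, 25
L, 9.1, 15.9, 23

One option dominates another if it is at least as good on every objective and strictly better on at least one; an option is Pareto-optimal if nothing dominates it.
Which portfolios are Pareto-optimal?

A: not dominated (best expected return).
B: not dominated (best volatility).
C: dominated by A (expected return 17.5≥5.4, volatility 9.7≤28.7, max drawdown 7≤19).
D: dominated by H (expected return 16.6≥3.2, volatility 7.5≤8.4, max drawdown 14≤19).
E: dominated by A (expected return 17.5≥9.0, volatility 9.7≤19.3, max drawdown 7≤15).
F: dominated by A (expected return 17.5≥5.9, volatility 9.7≤12.7, max drawdown 7≤46).
G: dominated by A (expected return 17.5≥2.2, volatility 9.7≤17.3, max drawdown 7≤11).
H: not dominated.
I: dominated by A (expected return 17.5≥8.8, volatility 9.7≤18.6, max drawdown 7≤24).
J: dominated by A (expected return 17.5≥4.8, volatility 9.7≤23.5, max drawdown 7≤25).
K: dominated by A (expected return 17.5≥16.8, volatility 9.7≤22.3, max drawdown 7≤25).
L: dominated by A (expected return 17.5≥9.1, volatility 9.7≤15.9, max drawdown 7≤23).

A, B, H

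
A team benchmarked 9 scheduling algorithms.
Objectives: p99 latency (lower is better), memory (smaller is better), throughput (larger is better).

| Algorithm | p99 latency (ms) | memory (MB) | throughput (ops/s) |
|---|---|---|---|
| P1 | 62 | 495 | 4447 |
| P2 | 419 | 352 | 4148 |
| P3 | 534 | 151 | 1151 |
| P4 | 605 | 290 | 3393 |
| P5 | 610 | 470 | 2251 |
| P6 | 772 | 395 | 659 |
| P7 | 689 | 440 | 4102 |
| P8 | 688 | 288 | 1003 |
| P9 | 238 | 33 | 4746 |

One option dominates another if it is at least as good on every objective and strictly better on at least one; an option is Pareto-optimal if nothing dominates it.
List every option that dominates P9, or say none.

P1: worse on memory (495 vs 33).
P2: worse on p99 latency (419 vs 238).
P3: worse on p99 latency (534 vs 238).
P4: worse on p99 latency (605 vs 238).
P5: worse on p99 latency (610 vs 238).
P6: worse on p99 latency (772 vs 238).
P7: worse on p99 latency (689 vs 238).
P8: worse on p99 latency (688 vs 238).
No option dominates P9.

none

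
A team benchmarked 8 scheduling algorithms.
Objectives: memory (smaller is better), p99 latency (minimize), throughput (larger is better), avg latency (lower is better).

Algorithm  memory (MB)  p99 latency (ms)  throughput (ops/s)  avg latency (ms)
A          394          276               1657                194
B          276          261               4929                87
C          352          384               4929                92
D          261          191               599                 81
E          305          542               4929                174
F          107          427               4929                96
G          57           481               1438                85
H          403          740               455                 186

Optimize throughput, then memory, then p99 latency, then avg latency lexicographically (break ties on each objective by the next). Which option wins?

F

First maximize throughput: best is 4929, kept {B, C, E, F}.
Then minimize memory: best is 107, kept {F}.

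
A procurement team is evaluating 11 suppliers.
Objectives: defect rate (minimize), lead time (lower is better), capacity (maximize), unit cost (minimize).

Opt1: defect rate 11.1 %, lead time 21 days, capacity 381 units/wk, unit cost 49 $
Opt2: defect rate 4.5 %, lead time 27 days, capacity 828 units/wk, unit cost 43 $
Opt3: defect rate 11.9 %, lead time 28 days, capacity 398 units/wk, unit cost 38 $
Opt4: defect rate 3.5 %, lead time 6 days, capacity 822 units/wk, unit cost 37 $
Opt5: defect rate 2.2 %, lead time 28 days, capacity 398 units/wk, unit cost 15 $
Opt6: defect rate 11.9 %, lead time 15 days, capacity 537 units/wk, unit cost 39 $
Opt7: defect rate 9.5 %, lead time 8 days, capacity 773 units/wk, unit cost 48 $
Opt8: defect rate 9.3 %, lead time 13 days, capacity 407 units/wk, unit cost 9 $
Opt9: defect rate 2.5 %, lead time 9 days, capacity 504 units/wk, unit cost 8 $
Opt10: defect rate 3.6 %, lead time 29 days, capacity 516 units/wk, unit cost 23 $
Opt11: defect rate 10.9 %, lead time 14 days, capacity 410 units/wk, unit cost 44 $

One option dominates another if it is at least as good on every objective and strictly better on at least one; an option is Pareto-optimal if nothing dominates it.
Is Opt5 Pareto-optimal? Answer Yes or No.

Yes

Opt1: worse on defect rate (11.1 vs 2.2).
Opt2: worse on defect rate (4.5 vs 2.2).
Opt3: worse on defect rate (11.9 vs 2.2).
Opt4: worse on defect rate (3.5 vs 2.2).
Opt6: worse on defect rate (11.9 vs 2.2).
Opt7: worse on defect rate (9.5 vs 2.2).
Opt8: worse on defect rate (9.3 vs 2.2).
Opt9: worse on defect rate (2.5 vs 2.2).
Opt10: worse on defect rate (3.6 vs 2.2).
Opt11: worse on defect rate (10.9 vs 2.2).
No option is at least as good as Opt5 on every objective and strictly better on one.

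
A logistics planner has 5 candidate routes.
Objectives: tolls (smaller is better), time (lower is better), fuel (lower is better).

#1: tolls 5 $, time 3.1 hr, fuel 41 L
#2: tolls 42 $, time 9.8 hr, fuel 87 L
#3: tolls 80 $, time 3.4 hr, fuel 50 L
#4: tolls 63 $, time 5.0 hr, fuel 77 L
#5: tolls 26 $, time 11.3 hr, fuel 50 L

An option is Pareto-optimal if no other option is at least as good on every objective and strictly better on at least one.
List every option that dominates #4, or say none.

#1: tolls 5≤63, time 3.1≤5.0, fuel 41≤77 — dominates #4.
Others (#2, #3, #5) are each worse than #4 on at least one objective.

#1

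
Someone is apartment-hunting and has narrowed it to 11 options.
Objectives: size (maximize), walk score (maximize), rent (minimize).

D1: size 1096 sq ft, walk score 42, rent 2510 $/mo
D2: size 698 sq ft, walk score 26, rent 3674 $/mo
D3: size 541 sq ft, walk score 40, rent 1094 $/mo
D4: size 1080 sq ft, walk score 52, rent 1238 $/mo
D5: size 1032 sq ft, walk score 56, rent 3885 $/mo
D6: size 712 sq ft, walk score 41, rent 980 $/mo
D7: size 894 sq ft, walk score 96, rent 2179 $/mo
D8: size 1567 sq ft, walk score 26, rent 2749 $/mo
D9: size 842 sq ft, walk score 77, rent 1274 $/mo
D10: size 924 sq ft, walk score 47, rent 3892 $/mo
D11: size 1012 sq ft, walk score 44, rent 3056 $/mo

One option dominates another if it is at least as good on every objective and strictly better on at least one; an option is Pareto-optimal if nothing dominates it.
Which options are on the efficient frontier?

D1: not dominated.
D2: dominated by D1 (size 1096≥698, walk score 42≥26, rent 2510≤3674).
D3: dominated by D6 (size 712≥541, walk score 41≥40, rent 980≤1094).
D4: not dominated.
D5: not dominated.
D6: not dominated (best rent).
D7: not dominated (best walk score).
D8: not dominated (best size).
D9: not dominated.
D10: dominated by D4 (size 1080≥924, walk score 52≥47, rent 1238≤3892).
D11: dominated by D4 (size 1080≥1012, walk score 52≥44, rent 1238≤3056).

D1, D4, D5, D6, D7, D8, D9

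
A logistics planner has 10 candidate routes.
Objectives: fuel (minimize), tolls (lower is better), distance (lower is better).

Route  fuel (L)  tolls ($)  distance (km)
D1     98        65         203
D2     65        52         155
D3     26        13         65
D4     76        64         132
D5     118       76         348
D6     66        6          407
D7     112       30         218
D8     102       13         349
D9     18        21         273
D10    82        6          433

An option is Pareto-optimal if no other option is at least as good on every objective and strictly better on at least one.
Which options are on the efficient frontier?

D3, D6, D9

D1: dominated by D2 (fuel 65≤98, tolls 52≤65, distance 155≤203).
D2: dominated by D3 (fuel 26≤65, tolls 13≤52, distance 65≤155).
D3: not dominated (best distance).
D4: dominated by D3 (fuel 26≤76, tolls 13≤64, distance 65≤132).
D5: dominated by D1 (fuel 98≤118, tolls 65≤76, distance 203≤348).
D6: not dominated.
D7: dominated by D3 (fuel 26≤112, tolls 13≤30, distance 65≤218).
D8: dominated by D3 (fuel 26≤102, tolls 13≤13, distance 65≤349).
D9: not dominated (best fuel).
D10: dominated by D6 (fuel 66≤82, tolls 6≤6, distance 407≤433).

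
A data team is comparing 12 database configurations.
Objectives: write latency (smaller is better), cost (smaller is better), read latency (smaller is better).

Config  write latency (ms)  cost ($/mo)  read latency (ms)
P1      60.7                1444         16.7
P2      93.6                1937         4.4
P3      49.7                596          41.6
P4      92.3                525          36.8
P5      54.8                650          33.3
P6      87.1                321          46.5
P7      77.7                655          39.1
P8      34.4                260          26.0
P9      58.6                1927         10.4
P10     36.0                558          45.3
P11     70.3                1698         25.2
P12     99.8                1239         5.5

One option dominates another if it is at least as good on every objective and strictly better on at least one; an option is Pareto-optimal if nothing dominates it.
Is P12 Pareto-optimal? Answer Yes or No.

P1: worse on cost (1444 vs 1239).
P2: worse on cost (1937 vs 1239).
P3: worse on read latency (41.6 vs 5.5).
P4: worse on read latency (36.8 vs 5.5).
P5: worse on read latency (33.3 vs 5.5).
P6: worse on read latency (46.5 vs 5.5).
P7: worse on read latency (39.1 vs 5.5).
P8: worse on read latency (26.0 vs 5.5).
P9: worse on cost (1927 vs 1239).
P10: worse on read latency (45.3 vs 5.5).
P11: worse on cost (1698 vs 1239).
No option is at least as good as P12 on every objective and strictly better on one.

Yes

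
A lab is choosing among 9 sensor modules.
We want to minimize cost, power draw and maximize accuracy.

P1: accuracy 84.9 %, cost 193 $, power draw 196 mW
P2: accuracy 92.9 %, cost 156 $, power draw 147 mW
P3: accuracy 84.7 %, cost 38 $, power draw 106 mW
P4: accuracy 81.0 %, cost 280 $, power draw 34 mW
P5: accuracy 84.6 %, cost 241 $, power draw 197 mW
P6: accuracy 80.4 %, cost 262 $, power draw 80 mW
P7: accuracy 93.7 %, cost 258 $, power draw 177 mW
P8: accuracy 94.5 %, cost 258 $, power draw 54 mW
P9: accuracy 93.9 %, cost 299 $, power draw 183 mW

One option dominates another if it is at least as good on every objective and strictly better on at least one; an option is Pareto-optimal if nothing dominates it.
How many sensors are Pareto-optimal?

P1: dominated by P2 (accuracy 92.9≥84.9, cost 156≤193, power draw 147≤196).
P2: not dominated.
P3: not dominated (best cost).
P4: not dominated (best power draw).
P5: dominated by P1 (accuracy 84.9≥84.6, cost 193≤241, power draw 196≤197).
P6: dominated by P8 (accuracy 94.5≥80.4, cost 258≤262, power draw 54≤80).
P7: dominated by P8 (accuracy 94.5≥93.7, cost 258≤258, power draw 54≤177).
P8: not dominated (best accuracy).
P9: dominated by P8 (accuracy 94.5≥93.9, cost 258≤299, power draw 54≤183).
Pareto-optimal: P2, P3, P4, P8 → 4.

4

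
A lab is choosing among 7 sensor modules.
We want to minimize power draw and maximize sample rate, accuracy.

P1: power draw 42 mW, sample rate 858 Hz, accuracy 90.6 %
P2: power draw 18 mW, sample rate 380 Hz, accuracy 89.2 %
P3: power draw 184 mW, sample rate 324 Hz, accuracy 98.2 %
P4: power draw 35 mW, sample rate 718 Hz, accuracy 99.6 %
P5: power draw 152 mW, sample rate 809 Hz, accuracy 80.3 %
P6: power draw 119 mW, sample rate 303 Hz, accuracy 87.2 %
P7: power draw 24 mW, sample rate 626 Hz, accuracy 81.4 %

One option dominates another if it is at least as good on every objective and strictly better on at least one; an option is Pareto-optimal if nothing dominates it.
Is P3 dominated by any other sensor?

Yes

P4 vs P3: power draw 35≤184, sample rate 718≥324, accuracy 99.6≥98.2 — P4 is at least as good on every objective and strictly better on at least one, so P4 dominates P3.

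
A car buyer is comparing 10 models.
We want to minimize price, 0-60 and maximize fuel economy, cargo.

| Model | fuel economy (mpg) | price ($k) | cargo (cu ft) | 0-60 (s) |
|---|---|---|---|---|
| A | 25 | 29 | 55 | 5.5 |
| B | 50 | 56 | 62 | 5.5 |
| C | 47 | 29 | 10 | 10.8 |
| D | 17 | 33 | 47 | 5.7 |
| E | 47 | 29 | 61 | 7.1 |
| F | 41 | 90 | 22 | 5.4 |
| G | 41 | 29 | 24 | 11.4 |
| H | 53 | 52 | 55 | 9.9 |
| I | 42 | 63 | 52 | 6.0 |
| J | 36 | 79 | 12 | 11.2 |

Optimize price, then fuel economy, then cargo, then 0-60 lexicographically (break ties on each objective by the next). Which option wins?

First minimize price: best is 29, kept {A, C, E, G}.
Then maximize fuel economy: best is 47, kept {C, E}.
Then maximize cargo: best is 61, kept {E}.

E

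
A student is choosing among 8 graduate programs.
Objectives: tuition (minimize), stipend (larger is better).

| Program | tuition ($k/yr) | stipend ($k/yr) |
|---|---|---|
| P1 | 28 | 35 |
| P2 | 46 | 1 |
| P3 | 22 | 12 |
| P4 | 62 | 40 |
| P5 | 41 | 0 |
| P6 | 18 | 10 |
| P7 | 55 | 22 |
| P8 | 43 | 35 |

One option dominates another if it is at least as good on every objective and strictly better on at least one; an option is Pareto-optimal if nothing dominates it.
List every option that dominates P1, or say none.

none

P2: worse on tuition (46 vs 28).
P3: worse on stipend (12 vs 35).
P4: worse on tuition (62 vs 28).
P5: worse on tuition (41 vs 28).
P6: worse on stipend (10 vs 35).
P7: worse on tuition (55 vs 28).
P8: worse on tuition (43 vs 28).
No option dominates P1.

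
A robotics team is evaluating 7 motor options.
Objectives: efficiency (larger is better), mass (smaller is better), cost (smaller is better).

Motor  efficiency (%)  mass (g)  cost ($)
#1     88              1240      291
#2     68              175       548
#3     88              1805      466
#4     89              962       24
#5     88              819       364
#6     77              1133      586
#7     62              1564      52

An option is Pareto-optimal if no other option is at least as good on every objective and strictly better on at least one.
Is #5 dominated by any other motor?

#1: worse on mass (1240 vs 819).
#2: worse on efficiency (68 vs 88).
#3: worse on mass (1805 vs 819).
#4: worse on mass (962 vs 819).
#6: worse on efficiency (77 vs 88).
#7: worse on efficiency (62 vs 88).
No option is at least as good as #5 on every objective and strictly better on one.

No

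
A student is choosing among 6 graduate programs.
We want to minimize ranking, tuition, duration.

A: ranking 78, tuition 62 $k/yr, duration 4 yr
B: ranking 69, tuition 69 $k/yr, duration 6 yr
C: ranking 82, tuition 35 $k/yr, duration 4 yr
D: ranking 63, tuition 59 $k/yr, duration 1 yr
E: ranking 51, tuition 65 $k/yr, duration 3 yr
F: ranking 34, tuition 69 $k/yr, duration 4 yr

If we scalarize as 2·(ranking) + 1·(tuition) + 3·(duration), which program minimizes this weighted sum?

A: 2·78 + 1·62 + 3·4 = 230
B: 2·69 + 1·69 + 3·6 = 225
C: 2·82 + 1·35 + 3·4 = 211
D: 2·63 + 1·59 + 3·1 = 188
E: 2·51 + 1·65 + 3·3 = 176
F: 2·34 + 1·69 + 3·4 = 149
Lowest: F at 149.

F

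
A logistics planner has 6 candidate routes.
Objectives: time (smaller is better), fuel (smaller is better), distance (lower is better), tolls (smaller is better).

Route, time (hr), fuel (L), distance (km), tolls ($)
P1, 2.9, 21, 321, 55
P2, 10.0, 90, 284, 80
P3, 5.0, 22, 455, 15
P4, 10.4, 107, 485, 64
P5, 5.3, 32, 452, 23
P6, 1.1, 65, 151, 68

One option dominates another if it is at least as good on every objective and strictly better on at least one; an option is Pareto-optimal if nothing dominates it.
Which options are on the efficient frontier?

P1, P3, P5, P6

P1: not dominated (best fuel).
P2: dominated by P6 (time 1.1≤10.0, fuel 65≤90, distance 151≤284, tolls 68≤80).
P3: not dominated (best tolls).
P4: dominated by P1 (time 2.9≤10.4, fuel 21≤107, distance 321≤485, tolls 55≤64).
P5: not dominated.
P6: not dominated (best time).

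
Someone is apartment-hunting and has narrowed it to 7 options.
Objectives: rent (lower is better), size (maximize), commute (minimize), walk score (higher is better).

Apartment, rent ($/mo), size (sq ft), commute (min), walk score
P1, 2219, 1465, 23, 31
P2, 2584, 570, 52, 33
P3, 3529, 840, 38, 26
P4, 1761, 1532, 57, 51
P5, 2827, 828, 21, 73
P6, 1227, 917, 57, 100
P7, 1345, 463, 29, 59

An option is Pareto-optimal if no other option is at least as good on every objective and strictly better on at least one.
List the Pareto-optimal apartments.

P1, P2, P4, P5, P6, P7

P1: not dominated.
P2: not dominated.
P3: dominated by P1 (rent 2219≤3529, size 1465≥840, commute 23≤38, walk score 31≥26).
P4: not dominated (best size).
P5: not dominated (best commute).
P6: not dominated (best rent).
P7: not dominated.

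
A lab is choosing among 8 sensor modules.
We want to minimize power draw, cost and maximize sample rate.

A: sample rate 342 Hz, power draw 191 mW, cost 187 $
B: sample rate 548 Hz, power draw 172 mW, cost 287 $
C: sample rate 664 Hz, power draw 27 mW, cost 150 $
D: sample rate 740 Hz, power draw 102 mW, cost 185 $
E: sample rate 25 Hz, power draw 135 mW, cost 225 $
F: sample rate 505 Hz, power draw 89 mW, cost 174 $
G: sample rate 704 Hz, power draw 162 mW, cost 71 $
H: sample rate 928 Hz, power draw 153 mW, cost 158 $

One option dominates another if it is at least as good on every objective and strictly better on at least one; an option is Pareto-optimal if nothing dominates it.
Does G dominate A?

G vs A: sample rate 704≥342, power draw 162≤191, cost 71≤187 — G is at least as good on every objective with at least one strict improvement.

Yes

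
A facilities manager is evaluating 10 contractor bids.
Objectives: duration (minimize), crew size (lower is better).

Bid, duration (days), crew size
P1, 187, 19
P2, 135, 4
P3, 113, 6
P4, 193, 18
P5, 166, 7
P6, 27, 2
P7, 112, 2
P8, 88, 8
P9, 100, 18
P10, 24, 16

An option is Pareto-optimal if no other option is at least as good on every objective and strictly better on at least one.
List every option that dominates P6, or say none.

P1: worse on duration (187 vs 27).
P2: worse on duration (135 vs 27).
P3: worse on duration (113 vs 27).
P4: worse on duration (193 vs 27).
P5: worse on duration (166 vs 27).
P7: worse on duration (112 vs 27).
P8: worse on duration (88 vs 27).
P9: worse on duration (100 vs 27).
P10: worse on crew size (16 vs 2).
No option dominates P6.

none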